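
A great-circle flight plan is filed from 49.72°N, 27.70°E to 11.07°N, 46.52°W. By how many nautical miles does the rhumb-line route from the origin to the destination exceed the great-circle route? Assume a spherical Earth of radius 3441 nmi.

Great circle: cos σ = sin φ₁ sin φ₂ + cos φ₁ cos φ₂ cos Δλ,  σ = 1.2461 rad → d_gc = 4287.80 nmi
Rhumb line: Δψ = -0.8087, q = Δφ/Δψ = 0.8342, d_rh = R√(Δφ²+q²Δλ²) = 4383.26 nmi
Excess = 4383.26 − 4287.80 = 95.46 ≈ 95 nmi

95 nmi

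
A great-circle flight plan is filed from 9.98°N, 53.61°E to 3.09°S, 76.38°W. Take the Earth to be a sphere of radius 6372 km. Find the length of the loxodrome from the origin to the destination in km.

Δψ = ln[tan(π/4+φ₂/2)/tan(π/4+φ₁/2)] = -0.2290;  Δφ = -0.2281 rad,  Δλ = -2.2688 rad
q = Δφ/Δψ = 0.9960
d = R·√(Δφ² + q²Δλ²) = 6372·2.27119 = 14472 km

14472 km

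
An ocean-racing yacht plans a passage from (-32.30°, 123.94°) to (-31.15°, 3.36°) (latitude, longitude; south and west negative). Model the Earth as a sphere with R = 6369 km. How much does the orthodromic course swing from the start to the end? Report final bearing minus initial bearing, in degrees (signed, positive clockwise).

At departure: θ₁ = atan2(sin Δλ cos φ₂, cos φ₁ sin φ₂ − sin φ₁ cos φ₂ cos Δλ) = 227.72°
At arrival: θ₂ = atan2(sin Δλ cos φ₁, −cos φ₂ sin φ₁ + sin φ₂ cos φ₁ cos Δλ) = 313.05°
Δθ = θ₂ − θ₁ = +85.3°

+85.3°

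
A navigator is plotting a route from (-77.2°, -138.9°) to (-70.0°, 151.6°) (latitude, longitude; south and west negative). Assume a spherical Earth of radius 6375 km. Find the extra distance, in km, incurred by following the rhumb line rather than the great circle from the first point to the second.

Great circle: cos σ = sin φ₁ sin φ₂ + cos φ₁ cos φ₂ cos Δλ,  σ = 0.3396 rad → d_gc = 2165.2 km
Rhumb line: Δψ = +0.4523, q = Δφ/Δψ = 0.2778, d_rh = R√(Δφ²+q²Δλ²) = 2292.8 km
Excess = 2292.8 − 2165.2 = 127.6 ≈ 128 km

128 km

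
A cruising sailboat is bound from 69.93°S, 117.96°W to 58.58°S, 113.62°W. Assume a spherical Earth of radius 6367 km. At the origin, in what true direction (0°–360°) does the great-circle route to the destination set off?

11.4°

N = sin Δλ·cos φ₂ = +0.0394;  D = cos φ₁ sin φ₂ − sin φ₁ cos φ₂ cos Δλ = +0.1954
initial course = atan2(N, D) = 11.41°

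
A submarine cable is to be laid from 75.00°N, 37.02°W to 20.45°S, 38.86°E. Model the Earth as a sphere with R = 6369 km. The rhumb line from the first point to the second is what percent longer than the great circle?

2.8%

Great circle: σ = 1.8528 rad → d_gc = Rσ = 11800.8 km
Rhumb: Δφ = -1.6659, Δλ = +1.3244, Δψ = -2.3923, q = Δφ/Δψ = 0.6964 → d_rh = R√(Δφ²+q²Δλ²) = 12127.5 km
Excess = (12127.5 − 11800.8) / 11800.8 = 326.7 / 11800.8 = 2.77% ≈ 2.8%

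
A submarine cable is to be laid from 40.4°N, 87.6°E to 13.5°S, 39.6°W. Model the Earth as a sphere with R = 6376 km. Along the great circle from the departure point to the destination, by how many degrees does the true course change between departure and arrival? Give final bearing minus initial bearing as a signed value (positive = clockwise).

-55.5°

Initial bearing θ₁ = atan2(sin Δλ cos φ₂, cos φ₁ sin φ₂ − sin φ₁ cos φ₂ cos Δλ) = 284.70°
Final bearing θ₂ = (initial bearing from the destination back to the start) + 180° = 229.25°
Δθ = θ₂ − θ₁ = -55.5°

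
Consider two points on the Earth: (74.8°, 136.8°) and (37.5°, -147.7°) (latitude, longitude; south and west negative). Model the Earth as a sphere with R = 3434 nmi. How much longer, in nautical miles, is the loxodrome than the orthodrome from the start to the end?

Great circle: cos σ = sin φ₁ sin φ₂ + cos φ₁ cos φ₂ cos Δλ,  σ = 0.8769 rad → d_gc = 3011.2 nmi
Rhumb line: Δψ = -1.3072, q = Δφ/Δψ = 0.4980, d_rh = R√(Δφ²+q²Δλ²) = 3174.3 nmi
Excess = 3174.3 − 3011.2 = 163.1 ≈ 163 nmi

163 nmi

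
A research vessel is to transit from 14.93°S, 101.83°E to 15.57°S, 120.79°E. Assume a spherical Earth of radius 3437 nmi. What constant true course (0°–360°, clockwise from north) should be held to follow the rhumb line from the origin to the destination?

Δψ = ln[tan(π/4+φ₂/2)/tan(π/4+φ₁/2)] = -0.0116
Δλ = +0.3309 rad (taken the short way round)
course = atan2(Δλ, Δψ) = 92.00°

92.0°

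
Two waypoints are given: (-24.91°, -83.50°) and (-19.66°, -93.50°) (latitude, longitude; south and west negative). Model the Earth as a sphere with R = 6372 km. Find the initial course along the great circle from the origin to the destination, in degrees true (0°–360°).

297.6°

N = sin Δλ·cos φ₂ = -0.1635;  D = cos φ₁ sin φ₂ − sin φ₁ cos φ₂ cos Δλ = +0.0855
initial course = atan2(N, D) = 297.60°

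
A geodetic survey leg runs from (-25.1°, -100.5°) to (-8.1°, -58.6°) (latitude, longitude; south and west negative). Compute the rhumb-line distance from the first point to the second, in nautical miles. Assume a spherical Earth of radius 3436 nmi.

2605 nmi

Rhumb course C = atan2(Δλ, Δψ) with Δψ = ln[tan(π/4+φ₂/2)/tan(π/4+φ₁/2)] = +0.3110, Δλ = +0.7313 → C = 66.96°
d = R·|Δφ| / |cos C| = 3436·0.29671 / 0.39131 = 2605 nmi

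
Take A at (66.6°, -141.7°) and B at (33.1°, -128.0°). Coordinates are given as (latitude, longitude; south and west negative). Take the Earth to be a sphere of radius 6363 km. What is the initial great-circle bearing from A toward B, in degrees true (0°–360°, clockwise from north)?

159.5°

N = sin Δλ·cos φ₂ = +0.1984;  D = cos φ₁ sin φ₂ − sin φ₁ cos φ₂ cos Δλ = -0.5301
initial course = atan2(N, D) = 159.48°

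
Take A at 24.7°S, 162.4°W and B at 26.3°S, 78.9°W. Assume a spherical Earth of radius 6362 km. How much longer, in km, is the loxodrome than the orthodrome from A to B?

164 km

Great circle: cos σ = sin φ₁ sin φ₂ + cos φ₁ cos φ₂ cos Δλ,  σ = 1.2898 rad → d_gc = 8205.50 km
Rhumb line: Δψ = -0.0309, q = Δφ/Δψ = 0.9025, d_rh = R√(Δφ²+q²Δλ²) = 8369.95 km
Excess = 8369.95 − 8205.50 = 164.45 ≈ 164 km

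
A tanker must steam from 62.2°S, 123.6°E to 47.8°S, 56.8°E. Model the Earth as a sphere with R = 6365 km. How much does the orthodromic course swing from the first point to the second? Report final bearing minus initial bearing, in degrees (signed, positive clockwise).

Initial bearing θ₁ = atan2(sin Δλ cos φ₂, cos φ₁ sin φ₂ − sin φ₁ cos φ₂ cos Δλ) = 259.77°
Final bearing θ₂ = (initial bearing from the destination back to the start) + 180° = 316.90°
Δθ = θ₂ − θ₁ = +57.1°

+57.1°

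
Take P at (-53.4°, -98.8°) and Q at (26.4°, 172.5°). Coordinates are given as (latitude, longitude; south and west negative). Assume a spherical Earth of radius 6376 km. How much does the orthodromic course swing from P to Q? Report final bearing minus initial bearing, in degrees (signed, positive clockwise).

Initial bearing θ₁ = atan2(sin Δλ cos φ₂, cos φ₁ sin φ₂ − sin φ₁ cos φ₂ cos Δλ) = 287.45°
Final bearing θ₂ = (initial bearing from the destination back to the start) + 180° = 320.58°
Δθ = θ₂ − θ₁ = +33.1°

+33.1°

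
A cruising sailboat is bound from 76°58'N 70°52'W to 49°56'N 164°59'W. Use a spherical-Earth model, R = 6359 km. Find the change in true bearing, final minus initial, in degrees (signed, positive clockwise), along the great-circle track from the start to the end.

Initial bearing θ₁ = atan2(sin Δλ cos φ₂, cos φ₁ sin φ₂ − sin φ₁ cos φ₂ cos Δλ) = 288.72°
Final bearing θ₂ = (initial bearing from the destination back to the start) + 180° = 199.38°
Δθ = θ₂ − θ₁ = -89.3°

-89.3°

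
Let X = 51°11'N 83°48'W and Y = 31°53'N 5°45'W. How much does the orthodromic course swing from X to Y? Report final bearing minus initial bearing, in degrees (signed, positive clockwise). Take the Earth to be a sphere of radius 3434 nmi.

Initial bearing θ₁ = atan2(sin Δλ cos φ₂, cos φ₁ sin φ₂ − sin φ₁ cos φ₂ cos Δλ) = 76.85°
Final bearing θ₂ = (initial bearing from the destination back to the start) + 180° = 134.04°
Δθ = θ₂ − θ₁ = +57.2°

+57.2°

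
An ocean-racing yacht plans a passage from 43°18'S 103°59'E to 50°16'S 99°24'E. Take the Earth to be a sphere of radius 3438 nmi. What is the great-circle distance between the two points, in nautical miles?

458 nmi

Haversine: a = sin²(Δφ/2)+cos φ₁ cos φ₂ sin²(Δλ/2) = 0.00444;  σ = 2·atan2(√a,√(1−a))
σ = 7.637° → d = Rσ = 3438·0.13330 = 458 nmi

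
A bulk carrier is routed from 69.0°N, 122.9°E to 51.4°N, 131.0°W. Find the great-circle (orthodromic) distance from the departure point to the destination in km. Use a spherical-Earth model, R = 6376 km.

5355 km

Haversine: a = sin²(Δφ/2)+cos φ₁ cos φ₂ sin²(Δλ/2) = 0.16619;  σ = 2·atan2(√a,√(1−a))
σ = 48.117° → d = Rσ = 6376·0.83980 = 5355 km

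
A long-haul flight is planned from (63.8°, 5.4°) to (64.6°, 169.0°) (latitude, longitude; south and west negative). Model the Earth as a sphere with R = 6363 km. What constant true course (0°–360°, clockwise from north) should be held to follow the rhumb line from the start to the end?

89.4°

Meridional parts: M(φ₁)=+1.4580, M(φ₂)=+1.4901 → ΔM = +0.0321;  Δλ = +2.8554 rad
tan C = Δλ / ΔM = +88.9978 → C = 89.36°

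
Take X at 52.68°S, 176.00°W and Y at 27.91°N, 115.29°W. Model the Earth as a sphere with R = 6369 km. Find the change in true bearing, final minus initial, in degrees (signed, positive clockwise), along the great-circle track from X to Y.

At departure: θ₁ = atan2(sin Δλ cos φ₂, cos φ₁ sin φ₂ − sin φ₁ cos φ₂ cos Δλ) = 50.84°
At arrival: θ₂ = atan2(sin Δλ cos φ₁, −cos φ₂ sin φ₁ + sin φ₂ cos φ₁ cos Δλ) = 32.14°
Δθ = θ₂ − θ₁ = -18.7°

-18.7°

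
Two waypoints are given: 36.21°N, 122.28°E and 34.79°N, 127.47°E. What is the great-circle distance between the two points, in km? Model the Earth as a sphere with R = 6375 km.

496 km

Haversine: a = sin²(Δφ/2)+cos φ₁ cos φ₂ sin²(Δλ/2) = 0.00151;  σ = 2·atan2(√a,√(1−a))
σ = 4.457° → d = Rσ = 6375·0.07779 = 496 km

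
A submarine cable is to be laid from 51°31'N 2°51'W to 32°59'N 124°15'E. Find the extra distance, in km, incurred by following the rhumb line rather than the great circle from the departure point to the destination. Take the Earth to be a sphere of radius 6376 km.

1246 km

Great circle: cos σ = sin φ₁ sin φ₂ + cos φ₁ cos φ₂ cos Δλ,  σ = 1.4593 rad → d_gc = 9304.43 km
Rhumb line: Δψ = -0.4422, q = Δφ/Δψ = 0.7316, d_rh = R√(Δφ²+q²Δλ²) = 10550.91 km
Excess = 10550.91 − 9304.43 = 1246.48 ≈ 1246 km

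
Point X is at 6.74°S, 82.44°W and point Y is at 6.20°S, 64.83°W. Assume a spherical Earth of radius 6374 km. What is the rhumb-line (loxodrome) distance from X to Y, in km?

Δψ = ln[tan(π/4+φ₂/2)/tan(π/4+φ₁/2)] = +0.0095;  Δφ = +0.0094 rad,  Δλ = +0.3074 rad
q = Δφ/Δψ = 0.9936
d = R·√(Δφ² + q²Δλ²) = 6374·0.30554 = 1948 km

1948 km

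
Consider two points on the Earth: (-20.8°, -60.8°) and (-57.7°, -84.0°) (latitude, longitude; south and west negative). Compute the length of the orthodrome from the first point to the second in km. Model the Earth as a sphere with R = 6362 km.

4508 km

Haversine: a = sin²(Δφ/2)+cos φ₁ cos φ₂ sin²(Δλ/2) = 0.12035;  σ = 2·atan2(√a,√(1−a))
σ = 40.598° → d = Rσ = 6362·0.70857 = 4508 km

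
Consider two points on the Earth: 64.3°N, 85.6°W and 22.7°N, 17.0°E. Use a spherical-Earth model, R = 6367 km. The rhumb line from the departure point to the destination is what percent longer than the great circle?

8.2%

Great circle: σ = 1.3073 rad → d_gc = Rσ = 8323.6 km
Rhumb: Δφ = -0.7261, Δλ = +1.7907, Δψ = -1.0709, q = Δφ/Δψ = 0.6780 → d_rh = R√(Δφ²+q²Δλ²) = 9006.6 km
Excess = (9006.6 − 8323.6) / 8323.6 = 683.0 / 8323.6 = 8.21% ≈ 8.2%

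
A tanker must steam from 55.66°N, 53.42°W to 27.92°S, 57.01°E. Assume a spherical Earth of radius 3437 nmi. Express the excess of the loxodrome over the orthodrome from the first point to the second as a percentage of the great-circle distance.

2.4%

Great circle: σ = 2.1659 rad → d_gc = Rσ = 7444.3 nmi
Rhumb: Δφ = -1.4587, Δλ = +1.9274, Δψ = -1.6823, q = Δφ/Δψ = 0.8671 → d_rh = R√(Δφ²+q²Δλ²) = 7624.4 nmi
Excess = (7624.4 − 7444.3) / 7444.3 = 180.1 / 7444.3 = 2.42% ≈ 2.4%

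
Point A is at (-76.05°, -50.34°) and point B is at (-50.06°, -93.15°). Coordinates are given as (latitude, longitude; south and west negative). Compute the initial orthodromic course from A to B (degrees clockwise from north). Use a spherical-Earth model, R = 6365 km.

302.0°

N = sin Δλ·cos φ₂ = -0.4363;  D = cos φ₁ sin φ₂ − sin φ₁ cos φ₂ cos Δλ = +0.2722
initial course = atan2(N, D) = 301.96°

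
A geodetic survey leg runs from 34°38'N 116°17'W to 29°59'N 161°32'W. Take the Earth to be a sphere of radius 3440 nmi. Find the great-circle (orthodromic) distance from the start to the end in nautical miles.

cos σ = sin φ₁ sin φ₂ + cos φ₁ cos φ₂ cos Δλ
      = sin(34.63°)sin(29.98°) + cos(34.63°)cos(29.98°)cos(-45.25°) = 0.7858
σ = 38.209° → d = Rσ = 3440·0.66687 = 2294 nmi

2294 nmi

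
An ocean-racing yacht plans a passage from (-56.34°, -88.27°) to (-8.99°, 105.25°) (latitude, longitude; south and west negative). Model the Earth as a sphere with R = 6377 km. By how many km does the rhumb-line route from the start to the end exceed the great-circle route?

Great circle: cos σ = sin φ₁ sin φ₂ + cos φ₁ cos φ₂ cos Δλ,  σ = 1.9847 rad → d_gc = 12656.7 km
Rhumb line: Δψ = +1.0382, q = Δφ/Δψ = 0.7960, d_rh = R√(Δφ²+q²Δλ²) = 15663.1 km
Excess = 15663.1 − 12656.7 = 3006.4 ≈ 3006 km

3006 km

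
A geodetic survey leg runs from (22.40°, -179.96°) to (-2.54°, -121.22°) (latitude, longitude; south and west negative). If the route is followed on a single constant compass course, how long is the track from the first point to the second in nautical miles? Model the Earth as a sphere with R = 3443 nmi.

3759 nmi

Δψ = ln[tan(π/4+φ₂/2)/tan(π/4+φ₁/2)] = -0.4457;  Δφ = -0.4353 rad,  Δλ = +1.0252 rad
q = Δφ/Δψ = 0.9767
d = R·√(Δφ² + q²Δλ²) = 3443·1.09186 = 3759 nmi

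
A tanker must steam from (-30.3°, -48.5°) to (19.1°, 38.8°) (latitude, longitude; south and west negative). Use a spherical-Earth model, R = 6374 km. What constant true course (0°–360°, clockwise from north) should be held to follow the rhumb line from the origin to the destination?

59.6°

Meridional parts: M(φ₁)=-0.5554, M(φ₂)=+0.3397 → ΔM = +0.8951;  Δλ = +1.5237 rad
tan C = Δλ / ΔM = +1.7023 → C = 59.57°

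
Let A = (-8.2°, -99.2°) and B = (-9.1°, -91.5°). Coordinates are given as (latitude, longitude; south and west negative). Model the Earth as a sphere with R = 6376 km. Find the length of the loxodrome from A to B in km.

853 km

Rhumb course C = atan2(Δλ, Δψ) with Δψ = ln[tan(π/4+φ₂/2)/tan(π/4+φ₁/2)] = -0.0159, Δλ = +0.1344 → C = 96.74°
d = R·|Δφ| / |cos C| = 6376·0.01571 / 0.11741 = 853 km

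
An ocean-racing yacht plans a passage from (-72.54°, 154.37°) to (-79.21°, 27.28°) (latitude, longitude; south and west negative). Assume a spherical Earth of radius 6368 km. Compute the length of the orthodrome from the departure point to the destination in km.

2825 km

cos σ = sin φ₁ sin φ₂ + cos φ₁ cos φ₂ cos Δλ
      = sin(-72.54°)sin(-79.21°) + cos(-72.54°)cos(-79.21°)cos(-127.09°) = 0.9032
σ = 25.420° → d = Rσ = 6368·0.44366 = 2825 km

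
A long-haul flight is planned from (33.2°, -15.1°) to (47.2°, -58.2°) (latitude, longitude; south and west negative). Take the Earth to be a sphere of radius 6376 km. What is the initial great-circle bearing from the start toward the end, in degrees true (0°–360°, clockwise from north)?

306.4°

N = sin Δλ·cos φ₂ = -0.4642;  D = cos φ₁ sin φ₂ − sin φ₁ cos φ₂ cos Δλ = +0.3423
initial course = atan2(N, D) = 306.40°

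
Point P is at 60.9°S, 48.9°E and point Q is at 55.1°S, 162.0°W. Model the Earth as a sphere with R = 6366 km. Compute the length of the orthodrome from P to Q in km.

cos σ = sin φ₁ sin φ₂ + cos φ₁ cos φ₂ cos Δλ
      = sin(-60.90°)sin(-55.10°) + cos(-60.90°)cos(-55.10°)cos(149.10°) = 0.4779
σ = 61.454° → d = Rσ = 6366·1.07257 = 6828 km

6828 km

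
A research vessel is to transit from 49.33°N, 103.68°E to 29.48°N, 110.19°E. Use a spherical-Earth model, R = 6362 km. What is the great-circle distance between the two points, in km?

cos σ = sin φ₁ sin φ₂ + cos φ₁ cos φ₂ cos Δλ
      = sin(49.33°)sin(29.48°) + cos(49.33°)cos(29.48°)cos(6.51°) = 0.9369
σ = 20.458° → d = Rσ = 6362·0.35706 = 2272 km

2272 km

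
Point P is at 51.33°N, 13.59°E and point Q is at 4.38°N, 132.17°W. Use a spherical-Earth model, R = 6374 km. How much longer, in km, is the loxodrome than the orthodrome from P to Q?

Great circle: cos σ = sin φ₁ sin φ₂ + cos φ₁ cos φ₂ cos Δλ,  σ = 2.0436 rad → d_gc = 13026.1 km
Rhumb line: Δψ = -0.9708, q = Δφ/Δψ = 0.8441, d_rh = R√(Δφ²+q²Δλ²) = 14650.0 km
Excess = 14650.0 − 13026.1 = 1623.9 ≈ 1624 km

1624 km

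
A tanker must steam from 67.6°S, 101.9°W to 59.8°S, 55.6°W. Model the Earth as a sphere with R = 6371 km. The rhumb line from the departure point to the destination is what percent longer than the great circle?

2.2%

Great circle: σ = 0.3723 rad → d_gc = Rσ = 2371.9 km
Rhumb: Δφ = +0.1361, Δλ = +0.8081, Δψ = +0.3095, q = Δφ/Δψ = 0.4399 → d_rh = R√(Δφ²+q²Δλ²) = 2425.2 km
Excess = (2425.2 − 2371.9) / 2371.9 = 53.3 / 2371.9 = 2.247% ≈ 2.2%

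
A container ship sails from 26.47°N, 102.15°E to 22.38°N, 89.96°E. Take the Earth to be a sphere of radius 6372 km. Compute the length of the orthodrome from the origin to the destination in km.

cos σ = sin φ₁ sin φ₂ + cos φ₁ cos φ₂ cos Δλ
      = sin(26.47°)sin(22.38°) + cos(26.47°)cos(22.38°)cos(-12.19°) = 0.9788
σ = 11.822° → d = Rσ = 6372·0.20633 = 1315 km

1315 km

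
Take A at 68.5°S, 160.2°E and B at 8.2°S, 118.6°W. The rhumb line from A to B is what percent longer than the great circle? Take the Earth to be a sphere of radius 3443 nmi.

Great circle: σ = 1.3815 rad → d_gc = Rσ = 4756.4 nmi
Rhumb: Δφ = +1.0524, Δλ = +1.4172, Δψ = +1.5179, q = Δφ/Δψ = 0.6934 → d_rh = R√(Δφ²+q²Δλ²) = 4957.4 nmi
Excess = (4957.4 − 4756.4) / 4756.4 = 201.0 / 4756.4 = 4.23% ≈ 4.2%

4.2%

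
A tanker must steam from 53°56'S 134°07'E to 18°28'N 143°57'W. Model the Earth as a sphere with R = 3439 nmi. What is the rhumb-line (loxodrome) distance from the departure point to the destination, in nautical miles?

6103 nmi

Rhumb course C = atan2(Δλ, Δψ) with Δψ = ln[tan(π/4+φ₂/2)/tan(π/4+φ₁/2)] = +1.4502, Δλ = +1.4300 → C = 44.60°
d = R·|Δφ| / |cos C| = 3439·1.26362 / 0.71205 = 6103 nmi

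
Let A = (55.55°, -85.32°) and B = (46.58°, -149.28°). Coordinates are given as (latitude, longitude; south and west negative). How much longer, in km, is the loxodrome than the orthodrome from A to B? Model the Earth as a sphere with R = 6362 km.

149 km

Great circle: cos σ = sin φ₁ sin φ₂ + cos φ₁ cos φ₂ cos Δλ,  σ = 0.6925 rad → d_gc = 4405.8 km
Rhumb line: Δψ = -0.2502, q = Δφ/Δψ = 0.6258, d_rh = R√(Δφ²+q²Δλ²) = 4554.8 km
Excess = 4554.8 − 4405.8 = 149.0 ≈ 149 km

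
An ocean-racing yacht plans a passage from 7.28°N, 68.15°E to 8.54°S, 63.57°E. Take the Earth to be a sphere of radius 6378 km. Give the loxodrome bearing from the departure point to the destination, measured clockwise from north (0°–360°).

Δψ = ln[tan(π/4+φ₂/2)/tan(π/4+φ₁/2)] = -0.2770
Δλ = -0.0799 rad (taken the short way round)
course = atan2(Δλ, Δψ) = 196.10°

196.1°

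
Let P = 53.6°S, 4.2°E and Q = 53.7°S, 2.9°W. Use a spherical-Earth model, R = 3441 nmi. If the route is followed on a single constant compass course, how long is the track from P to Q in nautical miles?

253 nmi

Δψ = ln[tan(π/4+φ₂/2)/tan(π/4+φ₁/2)] = -0.0029;  Δφ = -0.0017 rad,  Δλ = -0.1239 rad
q = Δφ/Δψ = 0.5927
d = R·√(Δφ² + q²Δλ²) = 3441·0.07347 = 253 nmi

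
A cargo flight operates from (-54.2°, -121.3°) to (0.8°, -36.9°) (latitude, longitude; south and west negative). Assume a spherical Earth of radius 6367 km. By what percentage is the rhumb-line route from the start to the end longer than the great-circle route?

2.6%

Great circle: σ = 1.5250 rad → d_gc = Rσ = 9709.9 km
Rhumb: Δφ = +0.9599, Δλ = +1.4731, Δψ = +1.1441, q = Δφ/Δψ = 0.8390 → d_rh = R√(Δφ²+q²Δλ²) = 9963.9 km
Excess = (9963.9 − 9709.9) / 9709.9 = 254.0 / 9709.9 = 2.62% ≈ 2.6%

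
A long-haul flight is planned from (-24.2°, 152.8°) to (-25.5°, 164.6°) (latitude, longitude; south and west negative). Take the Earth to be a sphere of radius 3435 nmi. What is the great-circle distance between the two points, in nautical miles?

cos σ = sin φ₁ sin φ₂ + cos φ₁ cos φ₂ cos Δλ
      = sin(-24.20°)sin(-25.50°) + cos(-24.20°)cos(-25.50°)cos(11.80°) = 0.9823
σ = 10.782° → d = Rσ = 3435·0.18819 = 646 nmi

646 nmi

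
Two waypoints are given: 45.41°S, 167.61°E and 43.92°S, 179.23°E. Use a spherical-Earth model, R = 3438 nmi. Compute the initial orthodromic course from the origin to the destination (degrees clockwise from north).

83.9°

θ = atan2( sin Δλ·cos φ₂ ,  cos φ₁ sin φ₂ − sin φ₁ cos φ₂ cos Δλ )
  = atan2(+0.1451, +0.0155) = 83.91°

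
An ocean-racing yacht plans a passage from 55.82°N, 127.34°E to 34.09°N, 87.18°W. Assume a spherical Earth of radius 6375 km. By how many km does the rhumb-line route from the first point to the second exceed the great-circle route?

Great circle: cos σ = sin φ₁ sin φ₂ + cos φ₁ cos φ₂ cos Δλ,  σ = 1.4904 rad → d_gc = 9501.1 km
Rhumb line: Δψ = -0.5459, q = Δφ/Δψ = 0.6948, d_rh = R√(Δφ²+q²Δλ²) = 11502.8 km
Excess = 11502.8 − 9501.1 = 2001.7 ≈ 2002 km

2002 km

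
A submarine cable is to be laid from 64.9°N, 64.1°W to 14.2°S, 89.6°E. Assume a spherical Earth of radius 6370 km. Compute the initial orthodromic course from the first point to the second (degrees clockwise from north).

32.2°

N = sin Δλ·cos φ₂ = +0.4295;  D = cos φ₁ sin φ₂ − sin φ₁ cos φ₂ cos Δλ = +0.6830
initial course = atan2(N, D) = 32.17°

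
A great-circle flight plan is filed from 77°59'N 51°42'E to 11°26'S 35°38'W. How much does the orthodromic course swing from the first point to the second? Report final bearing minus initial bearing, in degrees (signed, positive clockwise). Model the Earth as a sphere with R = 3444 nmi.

Initial bearing θ₁ = atan2(sin Δλ cos φ₂, cos φ₁ sin φ₂ − sin φ₁ cos φ₂ cos Δλ) = 264.99°
Final bearing θ₂ = (initial bearing from the destination back to the start) + 180° = 192.22°
Δθ = θ₂ − θ₁ = -72.8°

-72.8°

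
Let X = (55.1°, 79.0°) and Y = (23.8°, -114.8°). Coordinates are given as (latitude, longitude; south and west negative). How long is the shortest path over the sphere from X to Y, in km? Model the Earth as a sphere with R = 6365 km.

11133 km

Haversine: a = sin²(Δφ/2)+cos φ₁ cos φ₂ sin²(Δλ/2) = 0.58871;  σ = 2·atan2(√a,√(1−a))
σ = 100.219° → d = Rσ = 6365·1.74915 = 11133 km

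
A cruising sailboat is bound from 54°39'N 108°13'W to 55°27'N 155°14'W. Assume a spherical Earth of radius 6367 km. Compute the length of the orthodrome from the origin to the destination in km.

2937 km

Haversine: a = sin²(Δφ/2)+cos φ₁ cos φ₂ sin²(Δλ/2) = 0.05226;  σ = 2·atan2(√a,√(1−a))
σ = 26.429° → d = Rσ = 6367·0.46127 = 2937 km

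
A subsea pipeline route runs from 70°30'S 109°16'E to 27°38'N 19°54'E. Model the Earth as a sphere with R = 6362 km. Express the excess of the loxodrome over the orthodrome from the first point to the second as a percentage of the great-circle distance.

Great circle: σ = 2.0197 rad → d_gc = Rσ = 12849.1 km
Rhumb: Δφ = +1.7127, Δλ = -1.5597, Δψ = +2.2634, q = Δφ/Δψ = 0.7567 → d_rh = R√(Δφ²+q²Δλ²) = 13233.2 km
Excess = (13233.2 − 12849.1) / 12849.1 = 384.1 / 12849.1 = 2.99% ≈ 3.0%

3.0%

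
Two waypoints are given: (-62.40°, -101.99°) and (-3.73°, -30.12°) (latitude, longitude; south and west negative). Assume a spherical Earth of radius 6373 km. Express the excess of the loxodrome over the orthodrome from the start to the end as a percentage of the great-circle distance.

2.6%

Great circle: σ = 1.3679 rad → d_gc = Rσ = 8717.6 km
Rhumb: Δφ = +1.0240, Δλ = +1.2544, Δψ = +1.3388, q = Δφ/Δψ = 0.7648 → d_rh = R√(Δφ²+q²Δλ²) = 8942.6 km
Excess = (8942.6 − 8717.6) / 8717.6 = 225.0 / 8717.6 = 2.58% ≈ 2.6%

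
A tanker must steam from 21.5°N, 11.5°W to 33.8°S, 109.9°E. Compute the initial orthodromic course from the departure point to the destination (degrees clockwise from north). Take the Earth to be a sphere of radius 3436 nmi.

116.8°

N = sin Δλ·cos φ₂ = +0.7093;  D = cos φ₁ sin φ₂ − sin φ₁ cos φ₂ cos Δλ = -0.3589
initial course = atan2(N, D) = 116.84°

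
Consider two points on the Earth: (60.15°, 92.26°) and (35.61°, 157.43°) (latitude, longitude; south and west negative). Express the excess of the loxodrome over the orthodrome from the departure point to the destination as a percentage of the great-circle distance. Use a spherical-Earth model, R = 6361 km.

Great circle: σ = 0.8299 rad → d_gc = Rσ = 5279.1 km
Rhumb: Δφ = -0.4283, Δλ = +1.1374, Δψ = -0.6563, q = Δφ/Δψ = 0.6526 → d_rh = R√(Δφ²+q²Δλ²) = 5451.2 km
Excess = (5451.2 − 5279.1) / 5279.1 = 172.1 / 5279.1 = 3.26% ≈ 3.3%

3.3%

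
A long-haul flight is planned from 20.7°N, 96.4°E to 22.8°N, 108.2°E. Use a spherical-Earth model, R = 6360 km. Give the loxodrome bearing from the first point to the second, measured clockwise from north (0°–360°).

79.2°

Δψ = ln[tan(π/4+φ₂/2)/tan(π/4+φ₁/2)] = +0.0395
Δλ = +0.2059 rad (taken the short way round)
course = atan2(Δλ, Δψ) = 79.15°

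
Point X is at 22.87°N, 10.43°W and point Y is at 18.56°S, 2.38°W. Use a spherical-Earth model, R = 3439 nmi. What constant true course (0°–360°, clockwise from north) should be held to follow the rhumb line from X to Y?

169.2°

Δψ = ln[tan(π/4+φ₂/2)/tan(π/4+φ₁/2)] = -0.7400
Δλ = +0.1405 rad (taken the short way round)
course = atan2(Δλ, Δψ) = 169.25°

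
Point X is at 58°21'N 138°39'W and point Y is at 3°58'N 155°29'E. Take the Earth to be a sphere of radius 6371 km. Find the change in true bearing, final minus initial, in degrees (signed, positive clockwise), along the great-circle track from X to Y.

Initial bearing θ₁ = atan2(sin Δλ cos φ₂, cos φ₁ sin φ₂ − sin φ₁ cos φ₂ cos Δλ) = 251.14°
Final bearing θ₂ = (initial bearing from the destination back to the start) + 180° = 209.85°
Δθ = θ₂ − θ₁ = -41.3°

-41.3°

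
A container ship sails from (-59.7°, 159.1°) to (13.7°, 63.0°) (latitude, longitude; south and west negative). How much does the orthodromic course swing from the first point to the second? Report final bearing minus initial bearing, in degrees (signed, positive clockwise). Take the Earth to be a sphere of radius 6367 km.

+56.9°

At departure: θ₁ = atan2(sin Δλ cos φ₂, cos φ₁ sin φ₂ − sin φ₁ cos φ₂ cos Δλ) = 271.80°
At arrival: θ₂ = atan2(sin Δλ cos φ₁, −cos φ₂ sin φ₁ + sin φ₂ cos φ₁ cos Δλ) = 328.73°
Δθ = θ₂ − θ₁ = +56.9°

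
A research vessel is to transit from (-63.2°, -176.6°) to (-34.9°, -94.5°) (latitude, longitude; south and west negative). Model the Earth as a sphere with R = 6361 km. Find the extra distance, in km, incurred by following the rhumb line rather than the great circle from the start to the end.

348 km

Great circle: cos σ = sin φ₁ sin φ₂ + cos φ₁ cos φ₂ cos Δλ,  σ = 0.9746 rad → d_gc = 6199.3 km
Rhumb line: Δψ = +0.7838, q = Δφ/Δψ = 0.6302, d_rh = R√(Δφ²+q²Δλ²) = 6547.0 km
Excess = 6547.0 − 6199.3 = 347.7 ≈ 348 km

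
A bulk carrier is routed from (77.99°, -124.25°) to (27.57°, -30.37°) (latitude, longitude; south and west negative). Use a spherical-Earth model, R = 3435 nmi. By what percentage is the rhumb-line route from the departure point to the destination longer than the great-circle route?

Great circle: σ = 1.1150 rad → d_gc = Rσ = 3829.9 nmi
Rhumb: Δφ = -0.8800, Δλ = +1.6385, Δψ = -1.7511, q = Δφ/Δψ = 0.5026 → d_rh = R√(Δφ²+q²Δλ²) = 4139.8 nmi
Excess = (4139.8 − 3829.9) / 3829.9 = 309.9 / 3829.9 = 8.09% ≈ 8.1%

8.1%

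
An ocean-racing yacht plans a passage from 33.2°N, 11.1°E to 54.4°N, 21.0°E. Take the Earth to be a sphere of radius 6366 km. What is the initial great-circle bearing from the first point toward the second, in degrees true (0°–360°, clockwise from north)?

15.3°

θ = atan2( sin Δλ·cos φ₂ ,  cos φ₁ sin φ₂ − sin φ₁ cos φ₂ cos Δλ )
  = atan2(+0.1001, +0.3664) = 15.28°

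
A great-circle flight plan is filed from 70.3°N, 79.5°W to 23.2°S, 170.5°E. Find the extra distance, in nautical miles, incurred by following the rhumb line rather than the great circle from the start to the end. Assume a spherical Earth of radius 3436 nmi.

386 nmi

Great circle: cos σ = sin φ₁ sin φ₂ + cos φ₁ cos φ₂ cos Δλ,  σ = 2.0679 rad → d_gc = 7105.20 nmi
Rhumb line: Δψ = -2.1673, q = Δφ/Δψ = 0.7530, d_rh = R√(Δφ²+q²Δλ²) = 7490.74 nmi
Excess = 7490.74 − 7105.20 = 385.54 ≈ 386 nmi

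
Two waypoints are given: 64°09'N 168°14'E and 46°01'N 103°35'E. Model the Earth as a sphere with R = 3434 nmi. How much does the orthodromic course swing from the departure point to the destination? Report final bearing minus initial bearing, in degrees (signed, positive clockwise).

At departure: θ₁ = atan2(sin Δλ cos φ₂, cos φ₁ sin φ₂ − sin φ₁ cos φ₂ cos Δλ) = 274.21°
At arrival: θ₂ = atan2(sin Δλ cos φ₁, −cos φ₂ sin φ₁ + sin φ₂ cos φ₁ cos Δλ) = 218.77°
Δθ = θ₂ − θ₁ = -55.4°

-55.4°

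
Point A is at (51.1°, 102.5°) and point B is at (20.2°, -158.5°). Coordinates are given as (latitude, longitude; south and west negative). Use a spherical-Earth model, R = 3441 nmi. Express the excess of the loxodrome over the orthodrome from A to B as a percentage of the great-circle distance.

Great circle: σ = 1.3933 rad → d_gc = Rσ = 4794.5 nmi
Rhumb: Δφ = -0.5393, Δλ = +1.7279, Δψ = -0.6808, q = Δφ/Δψ = 0.7922 → d_rh = R√(Δφ²+q²Δλ²) = 5062.3 nmi
Excess = (5062.3 − 4794.5) / 4794.5 = 267.8 / 4794.5 = 5.59% ≈ 5.6%

5.6%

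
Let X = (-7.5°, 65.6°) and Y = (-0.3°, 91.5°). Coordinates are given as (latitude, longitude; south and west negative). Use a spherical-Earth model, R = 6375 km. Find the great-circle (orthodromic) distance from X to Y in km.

2983 km

cos σ = sin φ₁ sin φ₂ + cos φ₁ cos φ₂ cos Δλ
      = sin(-7.50°)sin(-0.30°) + cos(-7.50°)cos(-0.30°)cos(25.90°) = 0.8925
σ = 26.807° → d = Rσ = 6375·0.46787 = 2983 km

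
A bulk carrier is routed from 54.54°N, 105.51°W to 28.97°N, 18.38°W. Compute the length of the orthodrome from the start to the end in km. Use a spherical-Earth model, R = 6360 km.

Haversine: a = sin²(Δφ/2)+cos φ₁ cos φ₂ sin²(Δλ/2) = 0.29004;  σ = 2·atan2(√a,√(1−a))
σ = 65.170° → d = Rσ = 6360·1.13743 = 7234 km

7234 km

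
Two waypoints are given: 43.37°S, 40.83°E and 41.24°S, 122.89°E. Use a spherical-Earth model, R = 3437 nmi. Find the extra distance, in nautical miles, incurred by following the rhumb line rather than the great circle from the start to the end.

Great circle: cos σ = sin φ₁ sin φ₂ + cos φ₁ cos φ₂ cos Δλ,  σ = 1.0143 rad → d_gc = 3486.2 nmi
Rhumb line: Δψ = +0.0503, q = Δφ/Δψ = 0.7395, d_rh = R√(Δφ²+q²Δλ²) = 3642.3 nmi
Excess = 3642.3 − 3486.2 = 156.1 ≈ 156 nmi

156 nmi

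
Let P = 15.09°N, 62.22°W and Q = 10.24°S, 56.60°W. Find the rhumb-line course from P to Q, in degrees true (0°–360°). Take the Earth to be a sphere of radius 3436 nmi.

167.6°

Meridional parts: M(φ₁)=+0.2665, M(φ₂)=-0.1797 → ΔM = -0.4461;  Δλ = +0.0981 rad
tan C = Δλ / ΔM = -0.2199 → C = 167.60°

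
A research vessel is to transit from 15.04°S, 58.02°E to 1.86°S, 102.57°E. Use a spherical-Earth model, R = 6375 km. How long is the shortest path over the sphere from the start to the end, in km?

5104 km

cos σ = sin φ₁ sin φ₂ + cos φ₁ cos φ₂ cos Δλ
      = sin(-15.04°)sin(-1.86°) + cos(-15.04°)cos(-1.86°)cos(44.55°) = 0.6963
σ = 45.870° → d = Rσ = 6375·0.80059 = 5104 km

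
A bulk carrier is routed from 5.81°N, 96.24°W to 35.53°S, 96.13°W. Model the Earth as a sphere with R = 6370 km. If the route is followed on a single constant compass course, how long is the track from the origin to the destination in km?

Δψ = ln[tan(π/4+φ₂/2)/tan(π/4+φ₁/2)] = -0.7657;  Δφ = -0.7215 rad,  Δλ = +0.0019 rad
q = Δφ/Δψ = 0.9422
d = R·√(Δφ² + q²Δλ²) = 6370·0.72152 = 4596 km

4596 km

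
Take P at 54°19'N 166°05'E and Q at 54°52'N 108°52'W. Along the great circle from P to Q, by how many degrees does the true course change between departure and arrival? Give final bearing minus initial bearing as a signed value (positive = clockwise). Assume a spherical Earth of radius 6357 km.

At departure: θ₁ = atan2(sin Δλ cos φ₂, cos φ₁ sin φ₂ − sin φ₁ cos φ₂ cos Δλ) = 52.70°
At arrival: θ₂ = atan2(sin Δλ cos φ₁, −cos φ₂ sin φ₁ + sin φ₂ cos φ₁ cos Δλ) = 126.26°
Δθ = θ₂ − θ₁ = +73.6°

+73.6°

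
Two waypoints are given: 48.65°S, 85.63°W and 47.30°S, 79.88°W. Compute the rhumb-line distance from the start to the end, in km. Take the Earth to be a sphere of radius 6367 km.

453 km

Rhumb course C = atan2(Δλ, Δψ) with Δψ = ln[tan(π/4+φ₂/2)/tan(π/4+φ₁/2)] = +0.0352, Δλ = +0.1004 → C = 70.67°
d = R·|Δφ| / |cos C| = 6367·0.02356 / 0.33097 = 453 km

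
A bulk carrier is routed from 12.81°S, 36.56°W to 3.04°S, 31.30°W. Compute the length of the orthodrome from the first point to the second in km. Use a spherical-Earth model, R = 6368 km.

Haversine: a = sin²(Δφ/2)+cos φ₁ cos φ₂ sin²(Δλ/2) = 0.00930;  σ = 2·atan2(√a,√(1−a))
σ = 11.069° → d = Rσ = 6368·0.19319 = 1230 km

1230 km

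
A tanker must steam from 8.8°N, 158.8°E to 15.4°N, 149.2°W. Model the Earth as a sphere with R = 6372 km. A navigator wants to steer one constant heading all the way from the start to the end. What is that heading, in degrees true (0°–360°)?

82.6°

Meridional parts: M(φ₁)=+0.1542, M(φ₂)=+0.2721 → ΔM = +0.1179;  Δλ = +0.9076 rad
tan C = Δλ / ΔM = +7.6991 → C = 82.60°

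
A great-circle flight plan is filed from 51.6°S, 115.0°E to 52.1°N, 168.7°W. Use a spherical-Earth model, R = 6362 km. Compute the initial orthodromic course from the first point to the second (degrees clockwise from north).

N = sin Δλ·cos φ₂ = +0.5968;  D = cos φ₁ sin φ₂ − sin φ₁ cos φ₂ cos Δλ = +0.6042
initial course = atan2(N, D) = 44.65°

44.6°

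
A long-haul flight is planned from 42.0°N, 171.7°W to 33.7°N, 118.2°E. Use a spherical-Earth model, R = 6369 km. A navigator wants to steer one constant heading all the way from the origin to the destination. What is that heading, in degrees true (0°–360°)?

Δψ = ln[tan(π/4+φ₂/2)/tan(π/4+φ₁/2)] = -0.1838
Δλ = -1.2235 rad (taken the short way round)
course = atan2(Δλ, Δψ) = 261.46°

261.5°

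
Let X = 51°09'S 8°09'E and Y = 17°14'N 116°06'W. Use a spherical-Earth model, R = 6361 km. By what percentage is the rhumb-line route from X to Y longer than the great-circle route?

4.0%

Great circle: σ = 2.1748 rad → d_gc = Rσ = 13833.7 km
Rhumb: Δφ = +1.1935, Δλ = -2.1686, Δψ = +1.3477, q = Δφ/Δψ = 0.8856 → d_rh = R√(Δφ²+q²Δλ²) = 14383.0 km
Excess = (14383.0 − 13833.7) / 13833.7 = 549.3 / 13833.7 = 3.97% ≈ 4.0%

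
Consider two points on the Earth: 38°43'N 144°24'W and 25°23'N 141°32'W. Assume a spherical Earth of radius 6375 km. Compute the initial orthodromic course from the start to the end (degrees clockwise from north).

N = sin Δλ·cos φ₂ = +0.0452;  D = cos φ₁ sin φ₂ − sin φ₁ cos φ₂ cos Δλ = -0.2299
initial course = atan2(N, D) = 168.88°

168.9°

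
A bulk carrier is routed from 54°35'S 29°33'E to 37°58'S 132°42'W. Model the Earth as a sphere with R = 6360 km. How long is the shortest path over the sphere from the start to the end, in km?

9569 km

cos σ = sin φ₁ sin φ₂ + cos φ₁ cos φ₂ cos Δλ
      = sin(-54.58°)sin(-37.97°) + cos(-54.58°)cos(-37.97°)cos(-162.25°) = 0.0662
σ = 86.202° → d = Rσ = 6360·1.50451 = 9569 km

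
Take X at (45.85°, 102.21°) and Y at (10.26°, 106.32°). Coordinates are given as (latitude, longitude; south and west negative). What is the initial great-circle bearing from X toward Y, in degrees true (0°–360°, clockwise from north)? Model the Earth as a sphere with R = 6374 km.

173.1°

θ = atan2( sin Δλ·cos φ₂ ,  cos φ₁ sin φ₂ − sin φ₁ cos φ₂ cos Δλ )
  = atan2(+0.0705, -0.5802) = 173.07°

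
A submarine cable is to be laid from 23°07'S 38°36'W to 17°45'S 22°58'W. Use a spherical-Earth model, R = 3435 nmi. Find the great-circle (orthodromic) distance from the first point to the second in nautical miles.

935 nmi

Haversine: a = sin²(Δφ/2)+cos φ₁ cos φ₂ sin²(Δλ/2) = 0.01839;  σ = 2·atan2(√a,√(1−a))
σ = 15.589° → d = Rσ = 3435·0.27209 = 935 nmi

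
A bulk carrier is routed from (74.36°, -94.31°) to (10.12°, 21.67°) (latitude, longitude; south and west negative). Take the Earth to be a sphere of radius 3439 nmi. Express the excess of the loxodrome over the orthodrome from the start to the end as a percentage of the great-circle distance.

10.9%

Great circle: σ = 1.5178 rad → d_gc = Rσ = 5219.8 nmi
Rhumb: Δφ = -1.1212, Δλ = +2.0242, Δψ = -1.8078, q = Δφ/Δψ = 0.6202 → d_rh = R√(Δφ²+q²Δλ²) = 5788.6 nmi
Excess = (5788.6 − 5219.8) / 5219.8 = 568.8 / 5219.8 = 10.90% ≈ 10.9%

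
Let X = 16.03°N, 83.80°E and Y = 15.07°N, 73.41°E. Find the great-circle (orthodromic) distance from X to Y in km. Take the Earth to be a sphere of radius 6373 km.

cos σ = sin φ₁ sin φ₂ + cos φ₁ cos φ₂ cos Δλ
      = sin(16.03°)sin(15.07°) + cos(16.03°)cos(15.07°)cos(-10.39°) = 0.9846
σ = 10.054° → d = Rσ = 6373·0.17548 = 1118 km

1118 km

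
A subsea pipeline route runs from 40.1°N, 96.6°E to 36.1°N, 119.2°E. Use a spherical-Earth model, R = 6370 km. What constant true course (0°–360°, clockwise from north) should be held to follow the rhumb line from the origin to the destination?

102.7°

Δψ = ln[tan(π/4+φ₂/2)/tan(π/4+φ₁/2)] = -0.0888
Δλ = +0.3944 rad (taken the short way round)
course = atan2(Δλ, Δψ) = 102.68°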